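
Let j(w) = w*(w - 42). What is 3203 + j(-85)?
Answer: 13998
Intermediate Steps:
j(w) = w*(-42 + w)
3203 + j(-85) = 3203 - 85*(-42 - 85) = 3203 - 85*(-127) = 3203 + 10795 = 13998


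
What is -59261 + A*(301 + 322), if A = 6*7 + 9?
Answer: -27488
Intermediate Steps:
A = 51 (A = 42 + 9 = 51)
-59261 + A*(301 + 322) = -59261 + 51*(301 + 322) = -59261 + 51*623 = -59261 + 31773 = -27488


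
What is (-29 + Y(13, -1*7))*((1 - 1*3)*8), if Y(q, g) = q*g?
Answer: 1920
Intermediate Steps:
Y(q, g) = g*q
(-29 + Y(13, -1*7))*((1 - 1*3)*8) = (-29 - 1*7*13)*((1 - 1*3)*8) = (-29 - 7*13)*((1 - 3)*8) = (-29 - 91)*(-2*8) = -120*(-16) = 1920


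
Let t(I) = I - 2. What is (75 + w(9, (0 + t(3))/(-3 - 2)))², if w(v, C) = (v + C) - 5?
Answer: 155236/25 ≈ 6209.4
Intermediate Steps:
t(I) = -2 + I
w(v, C) = -5 + C + v (w(v, C) = (C + v) - 5 = -5 + C + v)
(75 + w(9, (0 + t(3))/(-3 - 2)))² = (75 + (-5 + (0 + (-2 + 3))/(-3 - 2) + 9))² = (75 + (-5 + (0 + 1)/(-5) + 9))² = (75 + (-5 + 1*(-⅕) + 9))² = (75 + (-5 - ⅕ + 9))² = (75 + 19/5)² = (394/5)² = 155236/25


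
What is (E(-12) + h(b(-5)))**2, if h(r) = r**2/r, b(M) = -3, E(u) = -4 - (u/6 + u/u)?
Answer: 36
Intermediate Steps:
E(u) = -5 - u/6 (E(u) = -4 - (u*(1/6) + 1) = -4 - (u/6 + 1) = -4 - (1 + u/6) = -4 + (-1 - u/6) = -5 - u/6)
h(r) = r
(E(-12) + h(b(-5)))**2 = ((-5 - 1/6*(-12)) - 3)**2 = ((-5 + 2) - 3)**2 = (-3 - 3)**2 = (-6)**2 = 36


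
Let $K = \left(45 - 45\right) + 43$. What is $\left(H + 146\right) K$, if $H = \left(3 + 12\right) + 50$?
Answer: $9073$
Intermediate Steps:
$K = 43$ ($K = 0 + 43 = 43$)
$H = 65$ ($H = 15 + 50 = 65$)
$\left(H + 146\right) K = \left(65 + 146\right) 43 = 211 \cdot 43 = 9073$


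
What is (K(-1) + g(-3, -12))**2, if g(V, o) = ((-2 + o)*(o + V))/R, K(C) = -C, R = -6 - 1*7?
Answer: 38809/169 ≈ 229.64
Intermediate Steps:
R = -13 (R = -6 - 7 = -13)
g(V, o) = -(-2 + o)*(V + o)/13 (g(V, o) = ((-2 + o)*(o + V))/(-13) = ((-2 + o)*(V + o))*(-1/13) = -(-2 + o)*(V + o)/13)
(K(-1) + g(-3, -12))**2 = (-1*(-1) + (-1/13*(-12)**2 + (2/13)*(-3) + (2/13)*(-12) - 1/13*(-3)*(-12)))**2 = (1 + (-1/13*144 - 6/13 - 24/13 - 36/13))**2 = (1 + (-144/13 - 6/13 - 24/13 - 36/13))**2 = (1 - 210/13)**2 = (-197/13)**2 = 38809/169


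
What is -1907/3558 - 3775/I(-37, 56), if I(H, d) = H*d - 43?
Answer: 626543/501678 ≈ 1.2489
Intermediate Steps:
I(H, d) = -43 + H*d
-1907/3558 - 3775/I(-37, 56) = -1907/3558 - 3775/(-43 - 37*56) = -1907*1/3558 - 3775/(-43 - 2072) = -1907/3558 - 3775/(-2115) = -1907/3558 - 3775*(-1/2115) = -1907/3558 + 755/423 = 626543/501678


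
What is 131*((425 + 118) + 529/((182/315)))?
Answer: 4967913/26 ≈ 1.9107e+5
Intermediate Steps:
131*((425 + 118) + 529/((182/315))) = 131*(543 + 529/((182*(1/315)))) = 131*(543 + 529/(26/45)) = 131*(543 + 529*(45/26)) = 131*(543 + 23805/26) = 131*(37923/26) = 4967913/26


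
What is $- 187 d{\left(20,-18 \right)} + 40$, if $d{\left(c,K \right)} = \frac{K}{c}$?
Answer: $\frac{2083}{10} \approx 208.3$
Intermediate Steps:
$- 187 d{\left(20,-18 \right)} + 40 = - 187 \left(- \frac{18}{20}\right) + 40 = - 187 \left(\left(-18\right) \frac{1}{20}\right) + 40 = \left(-187\right) \left(- \frac{9}{10}\right) + 40 = \frac{1683}{10} + 40 = \frac{2083}{10}$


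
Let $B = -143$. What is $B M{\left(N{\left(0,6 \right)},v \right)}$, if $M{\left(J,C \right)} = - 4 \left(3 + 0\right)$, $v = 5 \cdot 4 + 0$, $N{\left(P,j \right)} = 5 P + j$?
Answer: $1716$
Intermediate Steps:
$N{\left(P,j \right)} = j + 5 P$
$v = 20$ ($v = 20 + 0 = 20$)
$M{\left(J,C \right)} = -12$ ($M{\left(J,C \right)} = \left(-4\right) 3 = -12$)
$B M{\left(N{\left(0,6 \right)},v \right)} = \left(-143\right) \left(-12\right) = 1716$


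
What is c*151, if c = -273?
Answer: -41223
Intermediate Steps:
c*151 = -273*151 = -41223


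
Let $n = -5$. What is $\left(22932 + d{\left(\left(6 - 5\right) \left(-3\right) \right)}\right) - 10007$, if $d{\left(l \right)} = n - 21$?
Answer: $12899$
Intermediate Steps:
$d{\left(l \right)} = -26$ ($d{\left(l \right)} = -5 - 21 = -26$)
$\left(22932 + d{\left(\left(6 - 5\right) \left(-3\right) \right)}\right) - 10007 = \left(22932 - 26\right) - 10007 = 22906 - 10007 = 12899$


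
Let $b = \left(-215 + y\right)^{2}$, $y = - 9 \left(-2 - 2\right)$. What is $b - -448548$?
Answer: $480589$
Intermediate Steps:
$y = 36$ ($y = \left(-9\right) \left(-4\right) = 36$)
$b = 32041$ ($b = \left(-215 + 36\right)^{2} = \left(-179\right)^{2} = 32041$)
$b - -448548 = 32041 - -448548 = 32041 + 448548 = 480589$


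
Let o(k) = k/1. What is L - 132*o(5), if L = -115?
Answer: -775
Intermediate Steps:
o(k) = k (o(k) = k*1 = k)
L - 132*o(5) = -115 - 132*5 = -115 - 660 = -775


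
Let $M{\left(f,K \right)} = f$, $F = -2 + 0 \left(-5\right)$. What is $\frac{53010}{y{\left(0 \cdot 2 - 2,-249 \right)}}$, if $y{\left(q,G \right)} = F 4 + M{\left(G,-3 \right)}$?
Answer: $- \frac{53010}{257} \approx -206.26$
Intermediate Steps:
$F = -2$ ($F = -2 + 0 = -2$)
$y{\left(q,G \right)} = -8 + G$ ($y{\left(q,G \right)} = \left(-2\right) 4 + G = -8 + G$)
$\frac{53010}{y{\left(0 \cdot 2 - 2,-249 \right)}} = \frac{53010}{-8 - 249} = \frac{53010}{-257} = 53010 \left(- \frac{1}{257}\right) = - \frac{53010}{257}$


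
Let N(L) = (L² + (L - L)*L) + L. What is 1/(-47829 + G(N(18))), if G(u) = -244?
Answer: -1/48073 ≈ -2.0802e-5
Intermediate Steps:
N(L) = L + L² (N(L) = (L² + 0*L) + L = (L² + 0) + L = L² + L = L + L²)
1/(-47829 + G(N(18))) = 1/(-47829 - 244) = 1/(-48073) = -1/48073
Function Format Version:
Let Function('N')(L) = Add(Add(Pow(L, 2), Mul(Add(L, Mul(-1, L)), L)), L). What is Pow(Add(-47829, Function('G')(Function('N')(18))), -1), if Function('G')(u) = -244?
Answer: Rational(-1, 48073) ≈ -2.0802e-5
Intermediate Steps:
Function('N')(L) = Add(L, Pow(L, 2)) (Function('N')(L) = Add(Add(Pow(L, 2), Mul(0, L)), L) = Add(Add(Pow(L, 2), 0), L) = Add(Pow(L, 2), L) = Add(L, Pow(L, 2)))
Pow(Add(-47829, Function('G')(Function('N')(18))), -1) = Pow(Add(-47829, -244), -1) = Pow(-48073, -1) = Rational(-1, 48073)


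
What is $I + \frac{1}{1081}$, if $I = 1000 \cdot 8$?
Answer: $\frac{8648001}{1081} \approx 8000.0$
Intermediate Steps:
$I = 8000$
$I + \frac{1}{1081} = 8000 + \frac{1}{1081} = \frac{8648001}{1081}$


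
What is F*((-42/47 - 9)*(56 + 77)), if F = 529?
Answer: -32716005/47 ≈ -6.9609e+5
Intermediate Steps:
F*((-42/47 - 9)*(56 + 77)) = 529*((-42/47 - 9)*(56 + 77)) = 529*((-42*1/47 - 9)*133) = 529*((-42/47 - 9)*133) = 529*(-465/47*133) = 529*(-61845/47) = -32716005/47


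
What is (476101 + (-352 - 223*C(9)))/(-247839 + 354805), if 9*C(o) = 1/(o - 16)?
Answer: 14986205/3369429 ≈ 4.4477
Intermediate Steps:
C(o) = 1/(9*(-16 + o)) (C(o) = 1/(9*(o - 16)) = 1/(9*(-16 + o)))
(476101 + (-352 - 223*C(9)))/(-247839 + 354805) = (476101 + (-352 - 223/(9*(-16 + 9))))/(-247839 + 354805) = (476101 + (-352 - 223/(9*(-7))))/106966 = (476101 + (-352 - 223*(-1)/(9*7)))*(1/106966) = (476101 + (-352 - 223*(-1/63)))*(1/106966) = (476101 + (-352 + 223/63))*(1/106966) = (476101 - 21953/63)*(1/106966) = (29972410/63)*(1/106966) = 14986205/3369429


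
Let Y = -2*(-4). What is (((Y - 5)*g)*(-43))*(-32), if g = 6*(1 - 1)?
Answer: 0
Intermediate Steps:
Y = 8
g = 0 (g = 6*0 = 0)
(((Y - 5)*g)*(-43))*(-32) = (((8 - 5)*0)*(-43))*(-32) = ((3*0)*(-43))*(-32) = (0*(-43))*(-32) = 0*(-32) = 0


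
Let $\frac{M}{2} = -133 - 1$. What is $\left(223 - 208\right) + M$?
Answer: $-253$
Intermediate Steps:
$M = -268$ ($M = 2 \left(-133 - 1\right) = 2 \left(-134\right) = -268$)
$\left(223 - 208\right) + M = \left(223 - 208\right) - 268 = 15 - 268 = -253$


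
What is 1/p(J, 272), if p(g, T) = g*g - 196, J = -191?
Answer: 1/36285 ≈ 2.7560e-5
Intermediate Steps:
p(g, T) = -196 + g² (p(g, T) = g² - 196 = -196 + g²)
1/p(J, 272) = 1/(-196 + (-191)²) = 1/(-196 + 36481) = 1/36285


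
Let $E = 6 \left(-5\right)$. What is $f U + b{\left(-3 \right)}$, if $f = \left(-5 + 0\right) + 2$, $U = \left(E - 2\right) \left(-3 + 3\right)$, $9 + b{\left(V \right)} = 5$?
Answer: $-4$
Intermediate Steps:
$b{\left(V \right)} = -4$ ($b{\left(V \right)} = -9 + 5 = -4$)
$E = -30$
$U = 0$ ($U = \left(-30 - 2\right) \left(-3 + 3\right) = \left(-32\right) 0 = 0$)
$f = -3$ ($f = -5 + 2 = -3$)
$f U + b{\left(-3 \right)} = \left(-3\right) 0 - 4 = 0 - 4 = -4$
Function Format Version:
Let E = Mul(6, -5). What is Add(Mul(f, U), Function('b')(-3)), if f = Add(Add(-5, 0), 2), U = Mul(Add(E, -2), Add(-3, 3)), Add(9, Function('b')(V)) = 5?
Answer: -4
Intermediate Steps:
Function('b')(V) = -4 (Function('b')(V) = Add(-9, 5) = -4)
E = -30
U = 0 (U = Mul(Add(-30, -2), Add(-3, 3)) = Mul(-32, 0) = 0)
f = -3 (f = Add(-5, 2) = -3)
Add(Mul(f, U), Function('b')(-3)) = Add(Mul(-3, 0), -4) = Add(0, -4) = -4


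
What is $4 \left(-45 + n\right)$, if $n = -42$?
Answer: $-348$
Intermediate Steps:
$4 \left(-45 + n\right) = 4 \left(-45 - 42\right) = 4 \left(-87\right) = -348$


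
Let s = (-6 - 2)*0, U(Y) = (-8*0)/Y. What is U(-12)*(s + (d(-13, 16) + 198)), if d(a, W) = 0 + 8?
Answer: 0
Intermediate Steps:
d(a, W) = 8
U(Y) = 0 (U(Y) = 0/Y = 0)
s = 0 (s = -8*0 = 0)
U(-12)*(s + (d(-13, 16) + 198)) = 0*(0 + (8 + 198)) = 0*(0 + 206) = 0*206 = 0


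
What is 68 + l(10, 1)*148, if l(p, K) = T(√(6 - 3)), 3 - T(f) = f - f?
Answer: 512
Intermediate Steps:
T(f) = 3 (T(f) = 3 - (f - f) = 3 - 1*0 = 3 + 0 = 3)
l(p, K) = 3
68 + l(10, 1)*148 = 68 + 3*148 = 68 + 444 = 512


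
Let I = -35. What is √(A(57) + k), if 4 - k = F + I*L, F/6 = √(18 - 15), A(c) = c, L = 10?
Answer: √(411 - 6*√3) ≈ 20.015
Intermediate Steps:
F = 6*√3 (F = 6*√(18 - 15) = 6*√3 ≈ 10.392)
k = 354 - 6*√3 (k = 4 - (6*√3 - 35*10) = 4 - (6*√3 - 350) = 4 - (-350 + 6*√3) = 4 + (350 - 6*√3) = 354 - 6*√3 ≈ 343.61)
√(A(57) + k) = √(57 + (354 - 6*√3)) = √(411 - 6*√3)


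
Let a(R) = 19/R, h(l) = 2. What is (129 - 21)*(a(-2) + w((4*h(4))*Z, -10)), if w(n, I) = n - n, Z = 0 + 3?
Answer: -1026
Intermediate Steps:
Z = 3
w(n, I) = 0
(129 - 21)*(a(-2) + w((4*h(4))*Z, -10)) = (129 - 21)*(19/(-2) + 0) = 108*(19*(-½) + 0) = 108*(-19/2 + 0) = 108*(-19/2) = -1026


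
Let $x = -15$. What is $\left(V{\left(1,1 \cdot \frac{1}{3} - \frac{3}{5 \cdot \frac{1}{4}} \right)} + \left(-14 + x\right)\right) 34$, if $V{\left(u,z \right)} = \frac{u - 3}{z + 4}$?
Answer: $- \frac{29614}{29} \approx -1021.2$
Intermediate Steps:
$V{\left(u,z \right)} = \frac{-3 + u}{4 + z}$
$\left(V{\left(1,1 \cdot \frac{1}{3} - \frac{3}{5 \cdot \frac{1}{4}} \right)} + \left(-14 + x\right)\right) 34 = \left(\frac{-3 + 1}{4 + \left(1 \cdot \frac{1}{3} - \frac{3}{5 \cdot \frac{1}{4}}\right)} - 29\right) 34 = \left(\frac{1}{4 + \left(1 \cdot \frac{1}{3} - \frac{3}{5 \cdot \frac{1}{4}}\right)} \left(-2\right) - 29\right) 34 = \left(\frac{1}{4 + \left(\frac{1}{3} - \frac{3}{\frac{5}{4}}\right)} \left(-2\right) - 29\right) 34 = \left(\frac{1}{4 + \left(\frac{1}{3} - \frac{12}{5}\right)} \left(-2\right) - 29\right) 34 = \left(\frac{1}{4 - \frac{31}{15}} \left(-2\right) - 29\right) 34 = \left(\frac{1}{\frac{29}{15}} \left(-2\right) - 29\right) 34 = \left(\frac{15}{29} \left(-2\right) - 29\right) 34 = \left(- \frac{30}{29} - 29\right) 34 = \left(- \frac{871}{29}\right) 34 = - \frac{29614}{29}$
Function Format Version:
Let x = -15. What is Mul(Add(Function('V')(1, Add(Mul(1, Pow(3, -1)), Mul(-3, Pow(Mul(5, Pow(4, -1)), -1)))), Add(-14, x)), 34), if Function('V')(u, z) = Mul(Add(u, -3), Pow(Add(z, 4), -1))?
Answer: Rational(-29614, 29) ≈ -1021.2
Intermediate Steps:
Function('V')(u, z) = Mul(Pow(Add(4, z), -1), Add(-3, u)) (Function('V')(u, z) = Mul(Add(-3, u), Pow(Add(4, z), -1)) = Mul(Pow(Add(4, z), -1), Add(-3, u)))
Mul(Add(Function('V')(1, Add(Mul(1, Pow(3, -1)), Mul(-3, Pow(Mul(5, Pow(4, -1)), -1)))), Add(-14, x)), 34) = Mul(Add(Mul(Pow(Add(4, Add(Mul(1, Pow(3, -1)), Mul(-3, Pow(Mul(5, Pow(4, -1)), -1)))), -1), Add(-3, 1)), Add(-14, -15)), 34) = Mul(Add(Mul(Pow(Add(4, Add(Mul(1, Rational(1, 3)), Mul(-3, Pow(Mul(5, Rational(1, 4)), -1)))), -1), -2), -29), 34) = Mul(Add(Mul(Pow(Add(4, Add(Rational(1, 3), Mul(-3, Pow(Rational(5, 4), -1)))), -1), -2), -29), 34) = Mul(Add(Mul(Pow(Add(4, Add(Rational(1, 3), Mul(-3, Rational(4, 5)))), -1), -2), -29), 34) = Mul(Add(Mul(Pow(Add(4, Add(Rational(1, 3), Rational(-12, 5))), -1), -2), -29), 34) = Mul(Add(Mul(Pow(Add(4, Rational(-31, 15)), -1), -2), -29), 34) = Mul(Add(Mul(Pow(Rational(29, 15), -1), -2), -29), 34) = Mul(Add(Mul(Rational(15, 29), -2), -29), 34) = Mul(Add(Rational(-30, 29), -29), 34) = Mul(Rational(-871, 29), 34) = Rational(-29614, 29)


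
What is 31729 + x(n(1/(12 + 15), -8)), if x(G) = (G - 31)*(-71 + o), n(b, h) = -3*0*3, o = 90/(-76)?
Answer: 1290735/38 ≈ 33967.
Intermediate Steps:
o = -45/38 (o = 90*(-1/76) = -45/38 ≈ -1.1842)
n(b, h) = 0 (n(b, h) = 0*3 = 0)
x(G) = 85033/38 - 2743*G/38 (x(G) = (G - 31)*(-71 - 45/38) = (-31 + G)*(-2743/38) = 85033/38 - 2743*G/38)
31729 + x(n(1/(12 + 15), -8)) = 31729 + (85033/38 - 2743/38*0) = 31729 + (85033/38 + 0) = 31729 + 85033/38 = 1290735/38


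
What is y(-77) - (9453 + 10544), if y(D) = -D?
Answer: -19920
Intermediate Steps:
y(-77) - (9453 + 10544) = -1*(-77) - (9453 + 10544) = 77 - 1*19997 = 77 - 19997 = -19920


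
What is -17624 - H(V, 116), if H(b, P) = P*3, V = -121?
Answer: -17972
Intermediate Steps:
H(b, P) = 3*P
-17624 - H(V, 116) = -17624 - 3*116 = -17624 - 1*348 = -17624 - 348 = -17972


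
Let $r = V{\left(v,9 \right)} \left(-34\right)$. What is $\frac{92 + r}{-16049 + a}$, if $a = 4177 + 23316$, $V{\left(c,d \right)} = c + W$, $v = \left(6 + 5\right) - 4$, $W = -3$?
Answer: $- \frac{11}{2861} \approx -0.0038448$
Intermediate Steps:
$v = 7$ ($v = 11 - 4 = 7$)
$V{\left(c,d \right)} = -3 + c$ ($V{\left(c,d \right)} = c - 3 = -3 + c$)
$a = 27493$
$r = -136$ ($r = \left(-3 + 7\right) \left(-34\right) = 4 \left(-34\right) = -136$)
$\frac{92 + r}{-16049 + a} = \frac{92 - 136}{-16049 + 27493} = - \frac{44}{11444} = \left(-44\right) \frac{1}{11444} = - \frac{11}{2861}$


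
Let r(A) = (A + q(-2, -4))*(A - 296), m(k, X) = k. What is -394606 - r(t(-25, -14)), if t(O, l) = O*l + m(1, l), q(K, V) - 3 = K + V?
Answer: -413746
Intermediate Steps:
q(K, V) = 3 + K + V (q(K, V) = 3 + (K + V) = 3 + K + V)
t(O, l) = 1 + O*l (t(O, l) = O*l + 1 = 1 + O*l)
r(A) = (-296 + A)*(-3 + A) (r(A) = (A + (3 - 2 - 4))*(A - 296) = (A - 3)*(-296 + A) = (-3 + A)*(-296 + A) = (-296 + A)*(-3 + A))
-394606 - r(t(-25, -14)) = -394606 - (888 + (1 - 25*(-14))**2 - 299*(1 - 25*(-14))) = -394606 - (888 + (1 + 350)**2 - 299*(1 + 350)) = -394606 - (888 + 351**2 - 299*351) = -394606 - (888 + 123201 - 104949) = -394606 - 1*19140 = -394606 - 19140 = -413746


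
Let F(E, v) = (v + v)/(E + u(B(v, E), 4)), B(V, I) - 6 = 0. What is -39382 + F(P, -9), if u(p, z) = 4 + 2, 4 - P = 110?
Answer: -1969091/50 ≈ -39382.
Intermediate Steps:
P = -106 (P = 4 - 1*110 = 4 - 110 = -106)
B(V, I) = 6 (B(V, I) = 6 + 0 = 6)
u(p, z) = 6
F(E, v) = 2*v/(6 + E) (F(E, v) = (v + v)/(E + 6) = (2*v)/(6 + E) = 2*v/(6 + E))
-39382 + F(P, -9) = -39382 + 2*(-9)/(6 - 106) = -39382 + 2*(-9)/(-100) = -39382 + 2*(-9)*(-1/100) = -39382 + 9/50 = -1969091/50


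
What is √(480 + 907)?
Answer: √1387 ≈ 37.242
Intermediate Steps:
√(480 + 907) = √1387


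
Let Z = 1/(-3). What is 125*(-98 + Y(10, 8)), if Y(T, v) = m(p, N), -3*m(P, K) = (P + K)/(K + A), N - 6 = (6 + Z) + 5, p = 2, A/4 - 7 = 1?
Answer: -2686250/219 ≈ -12266.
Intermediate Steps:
A = 32 (A = 28 + 4*1 = 28 + 4 = 32)
Z = -⅓ (Z = 1*(-⅓) = -⅓ ≈ -0.33333)
N = 50/3 (N = 6 + ((6 - ⅓) + 5) = 6 + (17/3 + 5) = 6 + 32/3 = 50/3 ≈ 16.667)
m(P, K) = -(K + P)/(3*(32 + K)) (m(P, K) = -(P + K)/(3*(K + 32)) = -(K + P)/(3*(32 + K)))
Y(T, v) = -28/219 (Y(T, v) = (-1*50/3 - 1*2)/(3*(32 + 50/3)) = (-50/3 - 2)/(3*(146/3)) = (⅓)*(3/146)*(-56/3) = -28/219)
125*(-98 + Y(10, 8)) = 125*(-98 - 28/219) = 125*(-21490/219) = -2686250/219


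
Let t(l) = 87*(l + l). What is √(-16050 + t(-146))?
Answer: 21*I*√94 ≈ 203.6*I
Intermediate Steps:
t(l) = 174*l (t(l) = 87*(2*l) = 174*l)
√(-16050 + t(-146)) = √(-16050 + 174*(-146)) = √(-16050 - 25404) = √(-41454) = 21*I*√94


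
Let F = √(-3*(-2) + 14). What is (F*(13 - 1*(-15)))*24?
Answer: 1344*√5 ≈ 3005.3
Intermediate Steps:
F = 2*√5 (F = √(6 + 14) = √20 = 2*√5 ≈ 4.4721)
(F*(13 - 1*(-15)))*24 = ((2*√5)*(13 - 1*(-15)))*24 = ((2*√5)*(13 + 15))*24 = ((2*√5)*28)*24 = (56*√5)*24 = 1344*√5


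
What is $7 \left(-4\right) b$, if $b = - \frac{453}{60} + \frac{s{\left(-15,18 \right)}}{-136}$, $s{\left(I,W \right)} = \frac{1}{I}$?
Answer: $\frac{107807}{510} \approx 211.39$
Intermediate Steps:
$b = - \frac{15401}{2040}$ ($b = - \frac{453}{60} + \frac{1}{\left(-15\right) \left(-136\right)} = \left(-453\right) \frac{1}{60} - - \frac{1}{2040} = - \frac{151}{20} + \frac{1}{2040} = - \frac{15401}{2040} \approx -7.5495$)
$7 \left(-4\right) b = 7 \left(-4\right) \left(- \frac{15401}{2040}\right) = \left(-28\right) \left(- \frac{15401}{2040}\right) = \frac{107807}{510}$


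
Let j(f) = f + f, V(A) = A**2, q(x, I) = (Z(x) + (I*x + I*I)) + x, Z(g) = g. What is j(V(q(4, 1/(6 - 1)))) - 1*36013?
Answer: -22410443/625 ≈ -35857.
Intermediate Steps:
q(x, I) = I**2 + 2*x + I*x (q(x, I) = (x + (I*x + I*I)) + x = (x + (I*x + I**2)) + x = (x + (I**2 + I*x)) + x = (x + I**2 + I*x) + x = I**2 + 2*x + I*x)
j(f) = 2*f
j(V(q(4, 1/(6 - 1)))) - 1*36013 = 2*((1/(6 - 1))**2 + 2*4 + 4/(6 - 1))**2 - 1*36013 = 2*((1/5)**2 + 8 + 4/5)**2 - 36013 = 2*((1/5)**2 + 8 + (1/5)*4)**2 - 36013 = 2*(1/25 + 8 + 4/5)**2 - 36013 = 2*(221/25)**2 - 36013 = 2*(48841/625) - 36013 = 97682/625 - 36013 = -22410443/625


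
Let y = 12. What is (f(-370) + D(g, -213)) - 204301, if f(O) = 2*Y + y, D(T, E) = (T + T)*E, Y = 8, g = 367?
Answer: -360615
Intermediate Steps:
D(T, E) = 2*E*T (D(T, E) = (2*T)*E = 2*E*T)
f(O) = 28 (f(O) = 2*8 + 12 = 16 + 12 = 28)
(f(-370) + D(g, -213)) - 204301 = (28 + 2*(-213)*367) - 204301 = (28 - 156342) - 204301 = -156314 - 204301 = -360615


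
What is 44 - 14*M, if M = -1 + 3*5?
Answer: -152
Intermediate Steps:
M = 14 (M = -1 + 15 = 14)
44 - 14*M = 44 - 14*14 = 44 - 196 = -152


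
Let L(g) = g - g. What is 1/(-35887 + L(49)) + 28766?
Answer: 1032325441/35887 ≈ 28766.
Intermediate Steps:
L(g) = 0
1/(-35887 + L(49)) + 28766 = 1/(-35887 + 0) + 28766 = 1/(-35887) + 28766 = -1/35887 + 28766 = 1032325441/35887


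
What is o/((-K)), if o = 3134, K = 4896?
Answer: -1567/2448 ≈ -0.64011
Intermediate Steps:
o/((-K)) = 3134/((-1*4896)) = 3134/(-4896) = 3134*(-1/4896) = -1567/2448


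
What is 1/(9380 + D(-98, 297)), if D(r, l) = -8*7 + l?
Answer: 1/9621 ≈ 0.00010394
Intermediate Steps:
D(r, l) = -56 + l
1/(9380 + D(-98, 297)) = 1/(9380 + (-56 + 297)) = 1/(9380 + 241) = 1/9621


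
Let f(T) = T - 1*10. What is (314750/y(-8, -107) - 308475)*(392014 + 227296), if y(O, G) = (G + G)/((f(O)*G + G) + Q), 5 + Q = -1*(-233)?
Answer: -219950083119500/107 ≈ -2.0556e+12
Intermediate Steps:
f(T) = -10 + T (f(T) = T - 10 = -10 + T)
Q = 228 (Q = -5 - 1*(-233) = -5 + 233 = 228)
y(O, G) = 2*G/(228 + G + G*(-10 + O)) (y(O, G) = (G + G)/(((-10 + O)*G + G) + 228) = (2*G)/((G*(-10 + O) + G) + 228) = (2*G)/((G + G*(-10 + O)) + 228) = (2*G)/(228 + G + G*(-10 + O)) = 2*G/(228 + G + G*(-10 + O)))
(314750/y(-8, -107) - 308475)*(392014 + 227296) = (314750/((2*(-107)/(228 - 107 - 107*(-10 - 8)))) - 308475)*(392014 + 227296) = (314750/((2*(-107)/(228 - 107 - 107*(-18)))) - 308475)*619310 = (314750/((2*(-107)/(228 - 107 + 1926))) - 308475)*619310 = (314750/((2*(-107)/2047)) - 308475)*619310 = (314750/((2*(-107)*(1/2047))) - 308475)*619310 = (314750/(-214/2047) - 308475)*619310 = (314750*(-2047/214) - 308475)*619310 = (-322146625/107 - 308475)*619310 = -355153450/107*619310 = -219950083119500/107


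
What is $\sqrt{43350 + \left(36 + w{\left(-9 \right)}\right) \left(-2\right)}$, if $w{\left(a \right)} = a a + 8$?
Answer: $10 \sqrt{431} \approx 207.61$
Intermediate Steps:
$w{\left(a \right)} = 8 + a^{2}$ ($w{\left(a \right)} = a^{2} + 8 = 8 + a^{2}$)
$\sqrt{43350 + \left(36 + w{\left(-9 \right)}\right) \left(-2\right)} = \sqrt{43350 + \left(36 + \left(8 + \left(-9\right)^{2}\right)\right) \left(-2\right)} = \sqrt{43350 + \left(36 + \left(8 + 81\right)\right) \left(-2\right)} = \sqrt{43350 + \left(36 + 89\right) \left(-2\right)} = \sqrt{43350 + 125 \left(-2\right)} = \sqrt{43350 - 250} = \sqrt{43100} = 10 \sqrt{431}$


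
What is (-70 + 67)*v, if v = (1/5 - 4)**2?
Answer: -1083/25 ≈ -43.320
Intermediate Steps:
v = 361/25 (v = (1/5 - 4)**2 = (-19/5)**2 = 361/25 ≈ 14.440)
(-70 + 67)*v = (-70 + 67)*(361/25) = -3*361/25 = -1083/25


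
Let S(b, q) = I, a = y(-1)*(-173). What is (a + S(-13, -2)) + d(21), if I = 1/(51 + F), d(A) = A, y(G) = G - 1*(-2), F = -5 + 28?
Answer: -11247/74 ≈ -151.99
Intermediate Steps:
F = 23
y(G) = 2 + G (y(G) = G + 2 = 2 + G)
a = -173 (a = (2 - 1)*(-173) = 1*(-173) = -173)
I = 1/74 (I = 1/(51 + 23) = 1/74 ≈ 0.013514)
S(b, q) = 1/74
(a + S(-13, -2)) + d(21) = (-173 + 1/74) + 21 = -12801/74 + 21 = -11247/74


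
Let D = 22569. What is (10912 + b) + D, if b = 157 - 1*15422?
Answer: 18216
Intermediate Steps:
b = -15265 (b = 157 - 15422 = -15265)
(10912 + b) + D = (10912 - 15265) + 22569 = -4353 + 22569 = 18216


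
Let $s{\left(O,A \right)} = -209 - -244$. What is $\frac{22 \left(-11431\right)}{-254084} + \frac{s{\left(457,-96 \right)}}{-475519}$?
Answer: $\frac{59787788109}{60410884798} \approx 0.98969$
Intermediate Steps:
$s{\left(O,A \right)} = 35$ ($s{\left(O,A \right)} = -209 + 244 = 35$)
$\frac{22 \left(-11431\right)}{-254084} + \frac{s{\left(457,-96 \right)}}{-475519} = \frac{22 \left(-11431\right)}{-254084} + \frac{35}{-475519} = \left(-251482\right) \left(- \frac{1}{254084}\right) + 35 \left(- \frac{1}{475519}\right) = \frac{125741}{127042} - \frac{35}{475519} = \frac{59787788109}{60410884798}$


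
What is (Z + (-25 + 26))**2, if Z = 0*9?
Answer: 1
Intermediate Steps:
Z = 0
(Z + (-25 + 26))**2 = (0 + (-25 + 26))**2 = (0 + 1)**2 = 1**2 = 1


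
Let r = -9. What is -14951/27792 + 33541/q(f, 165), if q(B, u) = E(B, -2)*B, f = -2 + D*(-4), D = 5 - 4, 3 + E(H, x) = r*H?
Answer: -1020421/9264 ≈ -110.15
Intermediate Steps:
E(H, x) = -3 - 9*H
D = 1
f = -6 (f = -2 + 1*(-4) = -2 - 4 = -6)
q(B, u) = B*(-3 - 9*B) (q(B, u) = (-3 - 9*B)*B = B*(-3 - 9*B))
-14951/27792 + 33541/q(f, 165) = -14951/27792 + 33541/((3*(-6)*(-1 - 3*(-6)))) = -14951*1/27792 + 33541/((3*(-6)*(-1 + 18))) = -14951/27792 + 33541/((3*(-6)*17)) = -14951/27792 + 33541/(-306) = -14951/27792 + 33541*(-1/306) = -14951/27792 - 1973/18 = -1020421/9264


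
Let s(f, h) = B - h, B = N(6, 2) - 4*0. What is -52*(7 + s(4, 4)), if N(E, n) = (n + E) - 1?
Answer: -520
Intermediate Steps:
N(E, n) = -1 + E + n (N(E, n) = (E + n) - 1 = -1 + E + n)
B = 7 (B = (-1 + 6 + 2) - 4*0 = 7 + 0 = 7)
s(f, h) = 7 - h
-52*(7 + s(4, 4)) = -52*(7 + (7 - 1*4)) = -52*(7 + (7 - 4)) = -52*(7 + 3) = -52*10 = -520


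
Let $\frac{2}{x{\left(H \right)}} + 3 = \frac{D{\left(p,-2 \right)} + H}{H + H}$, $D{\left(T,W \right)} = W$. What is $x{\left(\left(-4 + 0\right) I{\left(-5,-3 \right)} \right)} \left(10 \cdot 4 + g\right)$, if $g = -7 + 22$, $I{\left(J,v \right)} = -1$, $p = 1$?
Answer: $-40$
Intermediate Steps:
$g = 15$
$x{\left(H \right)} = \frac{2}{-3 + \frac{-2 + H}{2 H}}$ ($x{\left(H \right)} = \frac{2}{-3 + \frac{-2 + H}{H + H}} = \frac{2}{-3 + \frac{-2 + H}{2 H}}$)
$x{\left(\left(-4 + 0\right) I{\left(-5,-3 \right)} \right)} \left(10 \cdot 4 + g\right) = - \frac{4 \left(-4 + 0\right) \left(-1\right)}{2 + 5 \left(-4 + 0\right) \left(-1\right)} \left(10 \cdot 4 + 15\right) = - \frac{4 \left(\left(-4\right) \left(-1\right)\right)}{2 + 5 \left(\left(-4\right) \left(-1\right)\right)} \left(40 + 15\right) = \left(-4\right) 4 \frac{1}{2 + 5 \cdot 4} \cdot 55 = \left(-4\right) 4 \frac{1}{2 + 20} \cdot 55 = \left(-4\right) 4 \cdot \frac{1}{22} \cdot 55 = \left(- \frac{8}{11}\right) 55 = -40$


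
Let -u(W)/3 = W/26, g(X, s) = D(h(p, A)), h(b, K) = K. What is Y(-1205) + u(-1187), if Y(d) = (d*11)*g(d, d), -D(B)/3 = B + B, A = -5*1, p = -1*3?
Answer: -10335339/26 ≈ -3.9751e+5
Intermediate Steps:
p = -3
A = -5
D(B) = -6*B (D(B) = -3*(B + B) = -6*B)
g(X, s) = 30 (g(X, s) = -6*(-5) = 30)
u(W) = -3*W/26
Y(d) = 330*d (Y(d) = (d*11)*30 = (11*d)*30 = 330*d)
Y(-1205) + u(-1187) = 330*(-1205) - 3/26*(-1187) = -397650 + 3561/26 = -10335339/26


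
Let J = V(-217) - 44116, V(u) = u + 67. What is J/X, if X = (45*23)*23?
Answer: -44266/23805 ≈ -1.8595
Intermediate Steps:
V(u) = 67 + u
X = 23805 (X = 1035*23 = 23805)
J = -44266 (J = (67 - 217) - 44116 = -150 - 44116 = -44266)
J/X = -44266/23805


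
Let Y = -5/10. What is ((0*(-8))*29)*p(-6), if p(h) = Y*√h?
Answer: 0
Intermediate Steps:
Y = -½ (Y = -5*⅒ = -½ ≈ -0.50000)
p(h) = -√h/2
((0*(-8))*29)*p(-6) = ((0*(-8))*29)*(-I*√6/2) = (0*29)*(-I*√6/2) = 0*(-I*√6/2) = 0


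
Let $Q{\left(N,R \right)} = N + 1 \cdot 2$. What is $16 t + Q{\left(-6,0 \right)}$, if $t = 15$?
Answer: $236$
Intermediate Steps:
$Q{\left(N,R \right)} = 2 + N$ ($Q{\left(N,R \right)} = N + 2 = 2 + N$)
$16 t + Q{\left(-6,0 \right)} = 16 \cdot 15 + \left(2 - 6\right) = 240 - 4 = 236$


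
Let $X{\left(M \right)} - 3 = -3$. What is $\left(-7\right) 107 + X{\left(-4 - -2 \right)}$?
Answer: $-749$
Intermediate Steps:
$X{\left(M \right)} = 0$ ($X{\left(M \right)} = 3 - 3 = 0$)
$\left(-7\right) 107 + X{\left(-4 - -2 \right)} = \left(-7\right) 107 + 0 = -749 + 0 = -749$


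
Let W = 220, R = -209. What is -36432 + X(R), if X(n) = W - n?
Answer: -36003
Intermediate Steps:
X(n) = 220 - n
-36432 + X(R) = -36432 + (220 - 1*(-209)) = -36432 + (220 + 209) = -36432 + 429 = -36003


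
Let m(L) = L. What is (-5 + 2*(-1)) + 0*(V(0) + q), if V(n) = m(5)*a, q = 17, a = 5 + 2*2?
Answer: -7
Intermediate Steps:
a = 9 (a = 5 + 4 = 9)
V(n) = 45 (V(n) = 5*9 = 45)
(-5 + 2*(-1)) + 0*(V(0) + q) = (-5 + 2*(-1)) + 0*(45 + 17) = (-5 - 2) + 0*62 = -7 + 0 = -7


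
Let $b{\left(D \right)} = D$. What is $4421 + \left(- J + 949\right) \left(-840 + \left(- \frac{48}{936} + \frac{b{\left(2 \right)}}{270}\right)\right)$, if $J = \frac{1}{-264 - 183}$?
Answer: $- \frac{621925992323}{784485} \approx -7.9278 \cdot 10^{5}$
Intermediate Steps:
$J = - \frac{1}{447}$ ($J = \frac{1}{-447} = - \frac{1}{447} \approx -0.0022371$)
$4421 + \left(- J + 949\right) \left(-840 + \left(- \frac{48}{936} + \frac{b{\left(2 \right)}}{270}\right)\right) = 4421 + \left(\left(-1\right) \left(- \frac{1}{447}\right) + 949\right) \left(-840 + \left(- \frac{48}{936} + \frac{2}{270}\right)\right) = 4421 + \left(\frac{1}{447} + 949\right) \left(-840 + \left(\left(-48\right) \frac{1}{936} + 2 \cdot \frac{1}{270}\right)\right) = 4421 + \frac{424204 \left(-840 + \left(- \frac{2}{39} + \frac{1}{135}\right)\right)}{447} = 4421 + \frac{424204 \left(-840 - \frac{77}{1755}\right)}{447} = 4421 + \frac{424204}{447} \left(- \frac{1474277}{1755}\right) = 4421 - \frac{625394200508}{784485} = - \frac{621925992323}{784485}$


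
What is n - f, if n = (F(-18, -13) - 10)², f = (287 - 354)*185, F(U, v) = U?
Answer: 13179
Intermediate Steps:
f = -12395 (f = -67*185 = -12395)
n = 784 (n = (-18 - 10)² = (-28)² = 784)
n - f = 784 - 1*(-12395) = 784 + 12395 = 13179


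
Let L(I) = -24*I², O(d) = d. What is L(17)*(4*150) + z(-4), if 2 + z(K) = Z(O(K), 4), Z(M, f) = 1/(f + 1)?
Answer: -20808009/5 ≈ -4.1616e+6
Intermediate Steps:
Z(M, f) = 1/(1 + f)
z(K) = -9/5 (z(K) = -2 + 1/(1 + 4) = -2 + 1/5 = -2 + ⅕ = -9/5)
L(17)*(4*150) + z(-4) = (-24*17²)*(4*150) - 9/5 = -24*289*600 - 9/5 = -6936*600 - 9/5 = -4161600 - 9/5 = -20808009/5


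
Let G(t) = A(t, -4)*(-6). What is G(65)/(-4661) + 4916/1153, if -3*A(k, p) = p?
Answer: 22922700/5374133 ≈ 4.2654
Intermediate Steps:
A(k, p) = -p/3
G(t) = -8 (G(t) = -1/3*(-4)*(-6) = (4/3)*(-6) = -8)
G(65)/(-4661) + 4916/1153 = -8/(-4661) + 4916/1153 = -8*(-1/4661) + 4916*(1/1153) = 8/4661 + 4916/1153 = 22922700/5374133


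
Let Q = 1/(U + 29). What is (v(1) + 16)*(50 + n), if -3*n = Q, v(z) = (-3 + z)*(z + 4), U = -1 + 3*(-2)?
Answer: 3299/11 ≈ 299.91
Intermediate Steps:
U = -7 (U = -1 - 6 = -7)
v(z) = (-3 + z)*(4 + z)
Q = 1/22 (Q = 1/(-7 + 29) = 1/22 ≈ 0.045455)
n = -1/66 (n = -1/3*1/22 = -1/66 ≈ -0.015152)
(v(1) + 16)*(50 + n) = ((-12 + 1 + 1**2) + 16)*(50 - 1/66) = ((-12 + 1 + 1) + 16)*(3299/66) = (-10 + 16)*(3299/66) = 6*(3299/66) = 3299/11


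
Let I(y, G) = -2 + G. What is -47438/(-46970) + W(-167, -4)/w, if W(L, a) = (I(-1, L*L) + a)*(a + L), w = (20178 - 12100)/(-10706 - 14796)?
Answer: 203972870868628/13550845 ≈ 1.5052e+7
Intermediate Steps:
w = -4039/12751 (w = 8078/(-25502) = 8078*(-1/25502) = -4039/12751 ≈ -0.31676)
W(L, a) = (L + a)*(-2 + a + L²) (W(L, a) = ((-2 + L*L) + a)*(a + L) = ((-2 + L²) + a)*(L + a) = (-2 + a + L²)*(L + a) = (L + a)*(-2 + a + L²))
-47438/(-46970) + W(-167, -4)/w = -47438/(-46970) + ((-4)² - 167*(-4) - 167*(-2 + (-167)²) - 4*(-2 + (-167)²))/(-4039/12751) = -47438*(-1/46970) + (16 + 668 - 167*(-2 + 27889) - 4*(-2 + 27889))*(-12751/4039) = 23719/23485 + (16 + 668 - 167*27887 - 4*27887)*(-12751/4039) = 23719/23485 + (16 + 668 - 4657129 - 111548)*(-12751/4039) = 23719/23485 - 4767993*(-12751/4039) = 23719/23485 + 60796678743/4039 = 203972870868628/13550845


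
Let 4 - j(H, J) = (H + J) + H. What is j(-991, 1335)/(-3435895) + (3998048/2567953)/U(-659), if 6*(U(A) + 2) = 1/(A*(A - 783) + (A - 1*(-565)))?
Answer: -78334403861729436261/100604145191097567545 ≈ -0.77864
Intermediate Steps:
j(H, J) = 4 - J - 2*H (j(H, J) = 4 - ((H + J) + H) = 4 - (J + 2*H) = 4 + (-J - 2*H) = 4 - J - 2*H)
U(A) = -2 + 1/(6*(565 + A + A*(-783 + A))) (U(A) = -2 + 1/(6*(A*(A - 783) + (A - 1*(-565)))) = -2 + 1/(6*(A*(-783 + A) + (A + 565))) = -2 + 1/(6*(A*(-783 + A) + (565 + A))) = -2 + 1/(6*(565 + A + A*(-783 + A))))
j(-991, 1335)/(-3435895) + (3998048/2567953)/U(-659) = (4 - 1*1335 - 2*(-991))/(-3435895) + (3998048/2567953)/(((-6779 - 12*(-659)² + 9384*(-659))/(6*(565 + (-659)² - 782*(-659))))) = (4 - 1335 + 1982)*(-1/3435895) + (3998048*(1/2567953))/(((-6779 - 12*434281 - 6184056)/(6*(565 + 434281 + 515338)))) = 651*(-1/3435895) + 3998048/(2567953*(((⅙)*(-6779 - 5211372 - 6184056)/950184))) = -651/3435895 + 3998048/(2567953*(((⅙)*(1/950184)*(-11402207)))) = -651/3435895 + 3998048/(2567953*(-11402207/5701104)) = -651/3435895 + (3998048/2567953)*(-5701104/11402207) = -651/3435895 - 22793287444992/29280331672271 = -78334403861729436261/100604145191097567545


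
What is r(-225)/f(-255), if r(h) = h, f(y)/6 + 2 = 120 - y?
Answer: -75/746 ≈ -0.10054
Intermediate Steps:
f(y) = 708 - 6*y (f(y) = -12 + 6*(120 - y) = -12 + (720 - 6*y) = 708 - 6*y)
r(-225)/f(-255) = -225/(708 - 6*(-255)) = -225/(708 + 1530) = -225/2238 = -225*1/2238 = -75/746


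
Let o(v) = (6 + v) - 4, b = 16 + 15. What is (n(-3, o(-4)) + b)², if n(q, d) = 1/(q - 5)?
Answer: 61009/64 ≈ 953.27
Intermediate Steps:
b = 31
o(v) = 2 + v
n(q, d) = 1/(-5 + q)
(n(-3, o(-4)) + b)² = (1/(-5 - 3) + 31)² = (1/(-8) + 31)² = (-⅛ + 31)² = (247/8)² = 61009/64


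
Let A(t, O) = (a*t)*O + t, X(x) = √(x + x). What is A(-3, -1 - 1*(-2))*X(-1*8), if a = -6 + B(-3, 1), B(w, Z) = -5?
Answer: 120*I ≈ 120.0*I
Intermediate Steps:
a = -11 (a = -6 - 5 = -11)
X(x) = √2*√x (X(x) = √(2*x) = √2*√x)
A(t, O) = t - 11*O*t (A(t, O) = (-11*t)*O + t = -11*O*t + t = t - 11*O*t)
A(-3, -1 - 1*(-2))*X(-1*8) = (-3*(1 - 11*(-1 - 1*(-2))))*(√2*√(-1*8)) = (-3*(1 - 11*(-1 + 2)))*(√2*√(-8)) = (-3*(1 - 11*1))*(√2*(2*I*√2)) = (-3*(1 - 11))*(4*I) = (-3*(-10))*(4*I) = 30*(4*I) = 120*I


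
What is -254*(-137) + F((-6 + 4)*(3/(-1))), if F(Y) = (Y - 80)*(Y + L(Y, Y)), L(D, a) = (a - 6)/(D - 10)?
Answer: 34354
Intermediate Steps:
L(D, a) = (-6 + a)/(-10 + D)
F(Y) = (-80 + Y)*(Y + (-6 + Y)/(-10 + Y)) (F(Y) = (Y - 80)*(Y + (-6 + Y)/(-10 + Y)) = (-80 + Y)*(Y + (-6 + Y)/(-10 + Y)))
-254*(-137) + F((-6 + 4)*(3/(-1))) = -254*(-137) + (480 + ((-6 + 4)*(3/(-1)))**3 - 89*9*(-6 + 4)**2 + 714*((-6 + 4)*(3/(-1))))/(-10 + (-6 + 4)*(3/(-1))) = 34798 + (480 + (-6*(-1))**3 - 89*(-6*(-1))**2 + 714*(-6*(-1)))/(-10 - 6*(-1)) = 34798 + (480 + (-2*(-3))**3 - 89*(-2*(-3))**2 + 714*(-2*(-3)))/(-10 - 2*(-3)) = 34798 + (480 + 6**3 - 89*6**2 + 714*6)/(-10 + 6) = 34798 + (480 + 216 - 89*36 + 4284)/(-4) = 34798 - (480 + 216 - 3204 + 4284)/4 = 34798 - 1/4*1776 = 34798 - 444 = 34354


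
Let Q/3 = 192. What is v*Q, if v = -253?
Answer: -145728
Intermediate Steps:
Q = 576 (Q = 3*192 = 576)
v*Q = -253*576 = -145728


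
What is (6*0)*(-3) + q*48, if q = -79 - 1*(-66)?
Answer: -624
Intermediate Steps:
q = -13 (q = -79 + 66 = -13)
(6*0)*(-3) + q*48 = (6*0)*(-3) - 13*48 = 0*(-3) - 624 = 0 - 624 = -624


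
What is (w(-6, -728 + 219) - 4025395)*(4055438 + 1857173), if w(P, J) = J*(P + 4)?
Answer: -23794575718347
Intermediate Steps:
w(P, J) = J*(4 + P)
(w(-6, -728 + 219) - 4025395)*(4055438 + 1857173) = ((-728 + 219)*(4 - 6) - 4025395)*(4055438 + 1857173) = (-509*(-2) - 4025395)*5912611 = (1018 - 4025395)*5912611 = -4024377*5912611 = -23794575718347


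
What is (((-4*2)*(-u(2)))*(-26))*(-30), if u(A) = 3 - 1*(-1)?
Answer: 24960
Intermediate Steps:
u(A) = 4 (u(A) = 3 + 1 = 4)
(((-4*2)*(-u(2)))*(-26))*(-30) = (((-4*2)*(-1*4))*(-26))*(-30) = (-8*(-4)*(-26))*(-30) = (32*(-26))*(-30) = -832*(-30) = 24960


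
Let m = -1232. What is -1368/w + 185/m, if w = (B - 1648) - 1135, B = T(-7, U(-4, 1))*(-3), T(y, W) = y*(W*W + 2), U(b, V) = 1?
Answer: 36943/104720 ≈ 0.35278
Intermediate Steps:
T(y, W) = y*(2 + W²) (T(y, W) = y*(W² + 2) = y*(2 + W²))
B = 63 (B = -7*(2 + 1²)*(-3) = -7*(2 + 1)*(-3) = -7*3*(-3) = -21*(-3) = 63)
w = -2720 (w = (63 - 1648) - 1135 = -1585 - 1135 = -2720)
-1368/w + 185/m = -1368/(-2720) + 185/(-1232) = -1368*(-1/2720) + 185*(-1/1232) = 171/340 - 185/1232 = 36943/104720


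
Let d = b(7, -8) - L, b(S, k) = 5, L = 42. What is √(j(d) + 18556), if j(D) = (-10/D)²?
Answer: 8*√396926/37 ≈ 136.22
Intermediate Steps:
d = -37 (d = 5 - 1*42 = 5 - 42 = -37)
j(D) = 100/D²
√(j(d) + 18556) = √(100/(-37)² + 18556) = √(100*(1/1369) + 18556) = √(100/1369 + 18556) = √(25403264/1369) = 8*√396926/37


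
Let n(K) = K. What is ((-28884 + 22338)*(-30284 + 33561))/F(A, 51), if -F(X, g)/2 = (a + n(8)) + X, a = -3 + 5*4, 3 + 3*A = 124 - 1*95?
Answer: 32176863/101 ≈ 3.1858e+5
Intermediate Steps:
A = 26/3 (A = -1 + (124 - 1*95)/3 = -1 + (124 - 95)/3 = -1 + (⅓)*29 = -1 + 29/3 = 26/3 ≈ 8.6667)
a = 17 (a = -3 + 20 = 17)
F(X, g) = -50 - 2*X (F(X, g) = -2*((17 + 8) + X) = -2*(25 + X) = -50 - 2*X)
((-28884 + 22338)*(-30284 + 33561))/F(A, 51) = ((-28884 + 22338)*(-30284 + 33561))/(-50 - 2*26/3) = (-6546*3277)/(-50 - 52/3) = -21451242/(-202/3) = -21451242*(-3/202) = 32176863/101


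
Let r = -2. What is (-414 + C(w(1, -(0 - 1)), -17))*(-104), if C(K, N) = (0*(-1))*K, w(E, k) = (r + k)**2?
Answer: 43056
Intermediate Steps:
w(E, k) = (-2 + k)**2
C(K, N) = 0 (C(K, N) = 0*K = 0)
(-414 + C(w(1, -(0 - 1)), -17))*(-104) = (-414 + 0)*(-104) = -414*(-104) = 43056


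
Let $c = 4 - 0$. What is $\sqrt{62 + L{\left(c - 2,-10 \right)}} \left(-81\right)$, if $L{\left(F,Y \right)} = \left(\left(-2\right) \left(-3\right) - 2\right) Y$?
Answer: $- 81 \sqrt{22} \approx -379.92$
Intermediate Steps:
$c = 4$ ($c = 4 + 0 = 4$)
$L{\left(F,Y \right)} = 4 Y$ ($L{\left(F,Y \right)} = \left(6 - 2\right) Y = 4 Y$)
$\sqrt{62 + L{\left(c - 2,-10 \right)}} \left(-81\right) = \sqrt{62 + 4 \left(-10\right)} \left(-81\right) = \sqrt{62 - 40} \left(-81\right) = \sqrt{22} \left(-81\right) = - 81 \sqrt{22}$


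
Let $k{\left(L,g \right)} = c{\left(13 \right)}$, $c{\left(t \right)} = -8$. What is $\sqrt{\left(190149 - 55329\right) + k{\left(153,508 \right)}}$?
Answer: $2 \sqrt{33703} \approx 367.17$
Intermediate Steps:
$k{\left(L,g \right)} = -8$
$\sqrt{\left(190149 - 55329\right) + k{\left(153,508 \right)}} = \sqrt{\left(190149 - 55329\right) - 8} = \sqrt{134820 - 8} = \sqrt{134812} = 2 \sqrt{33703}$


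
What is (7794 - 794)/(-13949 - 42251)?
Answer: -35/281 ≈ -0.12456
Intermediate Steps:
(7794 - 794)/(-13949 - 42251) = 7000/(-56200) = 7000*(-1/56200) = -35/281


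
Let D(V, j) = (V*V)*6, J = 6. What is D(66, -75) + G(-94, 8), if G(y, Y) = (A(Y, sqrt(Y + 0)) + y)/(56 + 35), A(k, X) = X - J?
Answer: 2378276/91 + 2*sqrt(2)/91 ≈ 26135.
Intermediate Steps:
A(k, X) = -6 + X (A(k, X) = X - 1*6 = X - 6 = -6 + X)
D(V, j) = 6*V**2 (D(V, j) = V**2*6 = 6*V**2)
G(y, Y) = -6/91 + y/91 + sqrt(Y)/91 (G(y, Y) = ((-6 + sqrt(Y + 0)) + y)/(56 + 35) = ((-6 + sqrt(Y)) + y)/91 = (-6 + y + sqrt(Y))*(1/91) = -6/91 + y/91 + sqrt(Y)/91)
D(66, -75) + G(-94, 8) = 6*66**2 + (-6/91 + (1/91)*(-94) + sqrt(8)/91) = 6*4356 + (-6/91 - 94/91 + (2*sqrt(2))/91) = 26136 + (-6/91 - 94/91 + 2*sqrt(2)/91) = 26136 + (-100/91 + 2*sqrt(2)/91) = 2378276/91 + 2*sqrt(2)/91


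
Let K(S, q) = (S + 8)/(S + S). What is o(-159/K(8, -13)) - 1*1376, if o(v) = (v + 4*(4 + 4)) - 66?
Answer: -1569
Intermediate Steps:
K(S, q) = (8 + S)/(2*S) (K(S, q) = (8 + S)/((2*S)) = (8 + S)*(1/(2*S)) = (8 + S)/(2*S))
o(v) = -34 + v (o(v) = (v + 4*8) - 66 = (v + 32) - 66 = (32 + v) - 66 = -34 + v)
o(-159/K(8, -13)) - 1*1376 = (-34 - 159*16/(8 + 8)) - 1*1376 = (-34 - 159/1) - 1376 = (-34 - 159*1) - 1376 = (-34 - 159) - 1376 = -193 - 1376 = -1569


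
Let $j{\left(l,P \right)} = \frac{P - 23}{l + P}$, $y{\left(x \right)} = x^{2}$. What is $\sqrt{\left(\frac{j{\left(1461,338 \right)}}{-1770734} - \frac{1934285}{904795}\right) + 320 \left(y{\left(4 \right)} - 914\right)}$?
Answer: $\frac{i \sqrt{1948780029268190469456255402529522}}{82350575253842} \approx 536.06 i$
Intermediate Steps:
$j{\left(l,P \right)} = \frac{-23 + P}{P + l}$
$\sqrt{\left(\frac{j{\left(1461,338 \right)}}{-1770734} - \frac{1934285}{904795}\right) + 320 \left(y{\left(4 \right)} - 914\right)} = \sqrt{\left(\frac{\frac{1}{338 + 1461} \left(-23 + 338\right)}{-1770734} - \frac{1934285}{904795}\right) + 320 \left(4^{2} - 914\right)} = \sqrt{\left(\frac{1}{1799} \cdot 315 \left(- \frac{1}{1770734}\right) - \frac{386857}{180959}\right) + 320 \left(16 - 914\right)} = \sqrt{\left(\frac{1}{1799} \cdot 315 \left(- \frac{1}{1770734}\right) - \frac{386857}{180959}\right) + 320 \left(-898\right)} = \sqrt{\left(\frac{45}{257} \left(- \frac{1}{1770734}\right) - \frac{386857}{180959}\right) - 287360} = \sqrt{\left(- \frac{45}{455078638} - \frac{386857}{180959}\right) - 287360} = \sqrt{- \frac{176050364803921}{82350575253842} - 287360} = \sqrt{- \frac{23664437355308841041}{82350575253842}} = \frac{i \sqrt{1948780029268190469456255402529522}}{82350575253842}$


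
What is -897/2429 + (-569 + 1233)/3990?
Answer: -20063/98895 ≈ -0.20287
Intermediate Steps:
-897/2429 + (-569 + 1233)/3990 = -897*1/2429 + 664*(1/3990) = -897/2429 + 332/1995 = -20063/98895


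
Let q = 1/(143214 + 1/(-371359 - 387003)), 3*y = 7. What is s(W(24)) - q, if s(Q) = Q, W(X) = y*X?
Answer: 6082050347790/108608055467 ≈ 56.000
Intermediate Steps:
y = 7/3 (y = (⅓)*7 = 7/3 ≈ 2.3333)
W(X) = 7*X/3
q = 758362/108608055467 (q = 1/(143214 + 1/(-758362)) = 1/(143214 - 1/758362) = 1/(108608055467/758362) = 758362/108608055467 ≈ 6.9826e-6)
s(W(24)) - q = (7/3)*24 - 1*758362/108608055467 = 56 - 758362/108608055467 = 6082050347790/108608055467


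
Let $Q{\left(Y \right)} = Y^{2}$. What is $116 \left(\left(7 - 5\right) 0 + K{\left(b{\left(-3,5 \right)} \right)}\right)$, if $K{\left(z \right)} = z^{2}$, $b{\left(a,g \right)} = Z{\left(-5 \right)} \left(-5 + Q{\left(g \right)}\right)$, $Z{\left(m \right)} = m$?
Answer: $1160000$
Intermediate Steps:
$b{\left(a,g \right)} = 25 - 5 g^{2}$ ($b{\left(a,g \right)} = - 5 \left(-5 + g^{2}\right) = 25 - 5 g^{2}$)
$116 \left(\left(7 - 5\right) 0 + K{\left(b{\left(-3,5 \right)} \right)}\right) = 116 \left(\left(7 - 5\right) 0 + \left(25 - 5 \cdot 5^{2}\right)^{2}\right) = 116 \left(2 \cdot 0 + \left(25 - 125\right)^{2}\right) = 116 \left(0 + \left(25 - 125\right)^{2}\right) = 116 \left(0 + \left(-100\right)^{2}\right) = 116 \left(0 + 10000\right) = 116 \cdot 10000 = 1160000$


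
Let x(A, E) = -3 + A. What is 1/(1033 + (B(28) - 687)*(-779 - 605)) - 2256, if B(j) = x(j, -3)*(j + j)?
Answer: -2223872305/985759 ≈ -2256.0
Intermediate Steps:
B(j) = 2*j*(-3 + j) (B(j) = (-3 + j)*(j + j) = (-3 + j)*(2*j) = 2*j*(-3 + j))
1/(1033 + (B(28) - 687)*(-779 - 605)) - 2256 = 1/(1033 + (2*28*(-3 + 28) - 687)*(-779 - 605)) - 2256 = 1/(1033 + (2*28*25 - 687)*(-1384)) - 2256 = 1/(1033 + (1400 - 687)*(-1384)) - 2256 = 1/(1033 + 713*(-1384)) - 2256 = 1/(1033 - 986792) - 2256 = 1/(-985759) - 2256 = -1/985759 - 2256 = -2223872305/985759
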